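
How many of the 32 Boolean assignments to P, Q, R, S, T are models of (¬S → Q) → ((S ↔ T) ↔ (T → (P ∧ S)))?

20

Initial set: {((¬S → Q) → ((S ↔ T) ↔ (T → (P ∧ S))))}.
((¬S → Q) → ((S ↔ T) ↔ (T → (P ∧ S)))): β-rule — branch into ¬(¬S → Q)  //  ((S ↔ T) ↔ (T → (P ∧ S))).
  branch 1 (add ¬(¬S → Q)):
    ¬(¬S → Q): α-rule — add ¬S, ¬Q.
    ○ open, literals {Q=false, S=false}.
  branch 2 (add ((S ↔ T) ↔ (T → (P ∧ S)))):
    ((S ↔ T) ↔ (T → (P ∧ S))): β-rule — branch into (S ↔ T), (T → (P ∧ S))  //  ¬(S ↔ T), ¬(T → (P ∧ S)).
      branch 2.1 (add (S ↔ T), (T → (P ∧ S))):
        (S ↔ T): β-rule — branch into S, T  //  ¬S, ¬T.
          branch 2.1.1 (add S, T):
            (T → (P ∧ S)): β-rule — branch into ¬T  //  (P ∧ S).
              branch 2.1.1.1 (add ¬T):
                × closes — contains both T and ¬T.
              branch 2.1.1.2 (add (P ∧ S)):
                (P ∧ S): α-rule — add P, S.
                ○ open, literals {P=true, S=true, T=true}.
          branch 2.1.2 (add ¬S, ¬T):
            (T → (P ∧ S)): β-rule — branch into ¬T  //  (P ∧ S).
              branch 2.1.2.1 (add ¬T):
                ○ open, literals {S=false, T=false}.
              branch 2.1.2.2 (add (P ∧ S)):
                (P ∧ S): α-rule — add P, S.
                × closes — contains both S and ¬S.
      branch 2.2 (add ¬(S ↔ T), ¬(T → (P ∧ S))):
        ¬(T → (P ∧ S)): α-rule — add T, ¬(P ∧ S).
        ¬(S ↔ T): β-rule — branch into S, ¬T  //  ¬S, T.
          branch 2.2.1 (add S, ¬T):
            × closes — contains both T and ¬T.
          branch 2.2.2 (add ¬S, T):
            ¬(P ∧ S): β-rule — branch into ¬P  //  ¬S.
              branch 2.2.2.1 (add ¬P):
                ○ open, literals {P=false, S=false, T=true}.
              branch 2.2.2.2 (add ¬S):
                ○ open, literals {S=false, T=true}.
3 branches closed, 5 open.
Each open branch fixes some atoms; the unmentioned ones are free. Counting distinct full assignments: branch {Q=false, S=false} (P, R, T) contributes 8 new; branch {P=true, S=true, T=true} (Q, R) contributes 4 new; branch {S=false, T=false} (P, Q, R) contributes 4 new; branch {P=false, S=false, T=true} (Q, R) contributes 2 new; branch {S=false, T=true} (P, Q, R) contributes 2 new. Total: 20.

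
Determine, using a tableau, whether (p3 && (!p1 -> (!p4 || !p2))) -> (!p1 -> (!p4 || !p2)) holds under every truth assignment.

Assume the negation and expand:
Initial set: {!((p3 && (!p1 -> (!p4 || !p2))) -> (!p1 -> (!p4 || !p2)))}.
!((p3 && (!p1 -> (!p4 || !p2))) -> (!p1 -> (!p4 || !p2))): α-rule — add (p3 && (!p1 -> (!p4 || !p2))), !(!p1 -> (!p4 || !p2)).
(p3 && (!p1 -> (!p4 || !p2))): α-rule — add p3, (!p1 -> (!p4 || !p2)).
!(!p1 -> (!p4 || !p2)): α-rule — add !p1, !(!p4 || !p2).
!(!p4 || !p2): α-rule — add !!p4, !!p2.
(!p1 -> (!p4 || !p2)): β-rule — branch into !!p1  //  (!p4 || !p2).
  branch 1 (add !!p1):
    × closes — contains both p1 and !p1.
  branch 2 (add (!p4 || !p2)):
    (!p4 || !p2): β-rule — branch into !p4  //  !p2.
      branch 2.1 (add !p4):
        × closes — contains both p4 and !p4.
      branch 2.2 (add !p2):
        × closes — contains both p2 and !p2.
All 3 branches close.
Every branch closed, so the negation is unsatisfiable and the formula is valid.

Valid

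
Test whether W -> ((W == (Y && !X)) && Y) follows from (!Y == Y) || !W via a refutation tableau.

Yes

Initial set: {T ((!Y == Y) || !W); F (W -> ((W == (Y && !X)) && Y))}.
F (W -> ((W == (Y && !X)) && Y)): α-rule — add T W, F ((W == (Y && !X)) && Y).
T ((!Y == Y) || !W): β-rule — branch into T (!Y == Y)  //  T !W.
  branch 1 (add T (!Y == Y)):
    F ((W == (Y && !X)) && Y): β-rule — branch into F (W == (Y && !X))  //  F Y.
      branch 1.1 (add F (W == (Y && !X))):
        T (!Y == Y): β-rule — branch into T !Y, T Y  //  F !Y, F Y.
          branch 1.1.1 (add T !Y, T Y):
            × closes — contains both Y and !Y.
          branch 1.1.2 (add F !Y, F Y):
            × closes — contains both Y and !Y.
      branch 1.2 (add F Y):
        T (!Y == Y): β-rule — branch into T !Y, T Y  //  F !Y, F Y.
          branch 1.2.1 (add T !Y, T Y):
            × closes — contains both Y and !Y.
          branch 1.2.2 (add F !Y, F Y):
            × closes — contains both Y and !Y.
  branch 2 (add T !W):
    × closes — contains both W and !W.
All 5 branches close.
Every branch closed, so the premises entail the conclusion.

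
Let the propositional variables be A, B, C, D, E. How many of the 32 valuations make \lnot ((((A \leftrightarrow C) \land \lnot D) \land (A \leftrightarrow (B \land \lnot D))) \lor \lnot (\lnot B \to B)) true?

14

Initial set: {\lnot ((((A \leftrightarrow C) \land \lnot D) \land (A \leftrightarrow (B \land \lnot D))) \lor \lnot (\lnot B \to B))}.
\lnot ((((A \leftrightarrow C) \land \lnot D) \land (A \leftrightarrow (B \land \lnot D))) \lor \lnot (\lnot B \to B)): α-rule — add \lnot (((A \leftrightarrow C) \land \lnot D) \land (A \leftrightarrow (B \land \lnot D))), \lnot \lnot (\lnot B \to B).
\lnot (((A \leftrightarrow C) \land \lnot D) \land (A \leftrightarrow (B \land \lnot D))): β-rule — branch into \lnot ((A \leftrightarrow C) \land \lnot D)  //  \lnot (A \leftrightarrow (B \land \lnot D)).
  branch 1 (add \lnot ((A \leftrightarrow C) \land \lnot D)):
    \lnot \lnot (\lnot B \to B): β-rule — branch into \lnot \lnot B  //  B.
      branch 1.1 (add \lnot \lnot B):
        \lnot ((A \leftrightarrow C) \land \lnot D): β-rule — branch into \lnot (A \leftrightarrow C)  //  \lnot \lnot D.
          branch 1.1.1 (add \lnot (A \leftrightarrow C)):
            \lnot (A \leftrightarrow C): β-rule — branch into A, \lnot C  //  \lnot A, C.
              branch 1.1.1.1 (add A, \lnot C):
                ○ open, literals {A=T, B=T, C=F}.
              branch 1.1.1.2 (add \lnot A, C):
                ○ open, literals {A=F, B=T, C=T}.
          branch 1.1.2 (add \lnot \lnot D):
            ○ open, literals {B=T, D=T}.
      branch 1.2 (add B):
        \lnot ((A \leftrightarrow C) \land \lnot D): β-rule — branch into \lnot (A \leftrightarrow C)  //  \lnot \lnot D.
          branch 1.2.1 (add \lnot (A \leftrightarrow C)):
            \lnot (A \leftrightarrow C): β-rule — branch into A, \lnot C  //  \lnot A, C.
              branch 1.2.1.1 (add A, \lnot C):
                ○ open, literals {A=T, B=T, C=F}.
              branch 1.2.1.2 (add \lnot A, C):
                ○ open, literals {A=F, B=T, C=T}.
          branch 1.2.2 (add \lnot \lnot D):
            ○ open, literals {B=T, D=T}.
  branch 2 (add \lnot (A \leftrightarrow (B \land \lnot D))):
    \lnot \lnot (\lnot B \to B): β-rule — branch into \lnot \lnot B  //  B.
      branch 2.1 (add \lnot \lnot B):
        \lnot (A \leftrightarrow (B \land \lnot D)): β-rule — branch into A, \lnot (B \land \lnot D)  //  \lnot A, (B \land \lnot D).
          branch 2.1.1 (add A, \lnot (B \land \lnot D)):
            \lnot (B \land \lnot D): β-rule — branch into \lnot B  //  \lnot \lnot D.
              branch 2.1.1.1 (add \lnot B):
                × closes — contains both B and \lnot B.
              branch 2.1.1.2 (add \lnot \lnot D):
                ○ open, literals {A=T, B=T, D=T}.
          branch 2.1.2 (add \lnot A, (B \land \lnot D)):
            (B \land \lnot D): α-rule — add B, \lnot D.
            ○ open, literals {A=F, B=T, D=F}.
      branch 2.2 (add B):
        \lnot (A \leftrightarrow (B \land \lnot D)): β-rule — branch into A, \lnot (B \land \lnot D)  //  \lnot A, (B \land \lnot D).
          branch 2.2.1 (add A, \lnot (B \land \lnot D)):
            \lnot (B \land \lnot D): β-rule — branch into \lnot B  //  \lnot \lnot D.
              branch 2.2.1.1 (add \lnot B):
                × closes — contains both B and \lnot B.
              branch 2.2.1.2 (add \lnot \lnot D):
                ○ open, literals {A=T, B=T, D=T}.
          branch 2.2.2 (add \lnot A, (B \land \lnot D)):
            (B \land \lnot D): α-rule — add B, \lnot D.
            ○ open, literals {A=F, B=T, D=F}.
2 branches closed, 10 open.
Each open branch fixes some atoms; the unmentioned ones are free. Counting distinct full assignments: branch {A=T, B=T, C=F} (D, E) contributes 4 new; branch {A=F, B=T, C=T} (D, E) contributes 4 new; branch {B=T, D=T} (A, C, E) contributes 4 new; branch {A=T, B=T, C=F} (D, E) contributes 0 new; branch {A=F, B=T, C=T} (D, E) contributes 0 new; branch {B=T, D=T} (A, C, E) contributes 0 new; branch {A=T, B=T, D=T} (C, E) contributes 0 new; branch {A=F, B=T, D=F} (C, E) contributes 2 new; branch {A=T, B=T, D=T} (C, E) contributes 0 new; branch {A=F, B=T, D=F} (C, E) contributes 0 new. Total: 14.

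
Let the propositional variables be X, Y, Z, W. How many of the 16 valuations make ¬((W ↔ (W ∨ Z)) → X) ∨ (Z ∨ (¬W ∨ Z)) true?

Initial set: {T (¬((W ↔ (W ∨ Z)) → X) ∨ (Z ∨ (¬W ∨ Z)))}.
T (¬((W ↔ (W ∨ Z)) → X) ∨ (Z ∨ (¬W ∨ Z))): β-rule — branch into T ¬((W ↔ (W ∨ Z)) → X)  //  T (Z ∨ (¬W ∨ Z)).
  branch 1 (add T ¬((W ↔ (W ∨ Z)) → X)):
    T ¬((W ↔ (W ∨ Z)) → X): α-rule — add T (W ↔ (W ∨ Z)), F X.
    T (W ↔ (W ∨ Z)): β-rule — branch into T W, T (W ∨ Z)  //  F W, F (W ∨ Z).
      branch 1.1 (add T W, T (W ∨ Z)):
        T (W ∨ Z): β-rule — branch into T W  //  T Z.
          branch 1.1.1 (add T W):
            ○ open, literals {W=1, X=0}.
          branch 1.1.2 (add T Z):
            ○ open, literals {W=1, X=0, Z=1}.
      branch 1.2 (add F W, F (W ∨ Z)):
        F (W ∨ Z): α-rule — add F W, F Z.
        ○ open, literals {W=0, X=0, Z=0}.
  branch 2 (add T (Z ∨ (¬W ∨ Z))):
    T (Z ∨ (¬W ∨ Z)): β-rule — branch into T Z  //  T (¬W ∨ Z).
      branch 2.1 (add T Z):
        ○ open, literals {Z=1}.
      branch 2.2 (add T (¬W ∨ Z)):
        T (¬W ∨ Z): β-rule — branch into T ¬W  //  T Z.
          branch 2.2.1 (add T ¬W):
            ○ open, literals {W=0}.
          branch 2.2.2 (add T Z):
            ○ open, literals {Z=1}.
0 branches closed, 6 open.
Each open branch fixes some atoms; the unmentioned ones are free. Counting distinct full assignments: branch {W=1, X=0} (Y, Z) contributes 4 new; branch {W=1, X=0, Z=1} (Y) contributes 0 new; branch {W=0, X=0, Z=0} (Y) contributes 2 new; branch {Z=1} (X, Y, W) contributes 6 new; branch {W=0} (X, Y, Z) contributes 2 new; branch {Z=1} (X, Y, W) contributes 0 new. Total: 14.

14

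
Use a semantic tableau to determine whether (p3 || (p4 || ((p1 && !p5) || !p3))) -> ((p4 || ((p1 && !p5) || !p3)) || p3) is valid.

Assume the negation and expand:
Initial set: {!((p3 || (p4 || ((p1 && !p5) || !p3))) -> ((p4 || ((p1 && !p5) || !p3)) || p3))}.
!((p3 || (p4 || ((p1 && !p5) || !p3))) -> ((p4 || ((p1 && !p5) || !p3)) || p3)): α-rule — add (p3 || (p4 || ((p1 && !p5) || !p3))), !((p4 || ((p1 && !p5) || !p3)) || p3).
!((p4 || ((p1 && !p5) || !p3)) || p3): α-rule — add !(p4 || ((p1 && !p5) || !p3)), !p3.
!(p4 || ((p1 && !p5) || !p3)): α-rule — add !p4, !((p1 && !p5) || !p3).
!((p1 && !p5) || !p3): α-rule — add !(p1 && !p5), !!p3.
× closes — contains both p3 and !p3.
All 1 branch closes.
Every branch closed, so the negation is unsatisfiable and the formula is valid.

Valid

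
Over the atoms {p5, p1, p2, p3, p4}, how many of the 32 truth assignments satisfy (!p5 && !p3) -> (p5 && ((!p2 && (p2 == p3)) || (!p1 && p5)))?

Initial set: {((!p5 && !p3) -> (p5 && ((!p2 && (p2 == p3)) || (!p1 && p5))))}.
((!p5 && !p3) -> (p5 && ((!p2 && (p2 == p3)) || (!p1 && p5)))): β-rule — branch into !(!p5 && !p3)  //  (p5 && ((!p2 && (p2 == p3)) || (!p1 && p5))).
  branch 1 (add !(!p5 && !p3)):
    !(!p5 && !p3): β-rule — branch into !!p5  //  !!p3.
      branch 1.1 (add !!p5):
        ○ open, literals {p5=1}.
      branch 1.2 (add !!p3):
        ○ open, literals {p3=1}.
  branch 2 (add (p5 && ((!p2 && (p2 == p3)) || (!p1 && p5)))):
    (p5 && ((!p2 && (p2 == p3)) || (!p1 && p5))): α-rule — add p5, ((!p2 && (p2 == p3)) || (!p1 && p5)).
    ((!p2 && (p2 == p3)) || (!p1 && p5)): β-rule — branch into (!p2 && (p2 == p3))  //  (!p1 && p5).
      branch 2.1 (add (!p2 && (p2 == p3))):
        (!p2 && (p2 == p3)): α-rule — add !p2, (p2 == p3).
        (p2 == p3): β-rule — branch into p2, p3  //  !p2, !p3.
          branch 2.1.1 (add p2, p3):
            × closes — contains both p2 and !p2.
          branch 2.1.2 (add !p2, !p3):
            ○ open, literals {p2=0, p3=0, p5=1}.
      branch 2.2 (add (!p1 && p5)):
        (!p1 && p5): α-rule — add !p1, p5.
        ○ open, literals {p1=0, p5=1}.
1 branch closed, 4 open.
Each open branch fixes some atoms; the unmentioned ones are free. Counting distinct full assignments: branch {p5=1} (p1, p2, p3, p4) contributes 16 new; branch {p3=1} (p5, p1, p2, p4) contributes 8 new; branch {p2=0, p3=0, p5=1} (p1, p4) contributes 0 new; branch {p1=0, p5=1} (p2, p3, p4) contributes 0 new. Total: 24.

24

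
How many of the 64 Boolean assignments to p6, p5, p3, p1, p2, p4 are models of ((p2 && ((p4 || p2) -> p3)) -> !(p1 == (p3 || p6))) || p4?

Initial set: {(((p2 && ((p4 || p2) -> p3)) -> !(p1 == (p3 || p6))) || p4)}.
(((p2 && ((p4 || p2) -> p3)) -> !(p1 == (p3 || p6))) || p4): β-rule — branch into ((p2 && ((p4 || p2) -> p3)) -> !(p1 == (p3 || p6)))  //  p4.
  branch 1 (add ((p2 && ((p4 || p2) -> p3)) -> !(p1 == (p3 || p6)))):
    ((p2 && ((p4 || p2) -> p3)) -> !(p1 == (p3 || p6))): β-rule — branch into !(p2 && ((p4 || p2) -> p3))  //  !(p1 == (p3 || p6)).
      branch 1.1 (add !(p2 && ((p4 || p2) -> p3))):
        !(p2 && ((p4 || p2) -> p3)): β-rule — branch into !p2  //  !((p4 || p2) -> p3).
          branch 1.1.1 (add !p2):
            ○ open, literals {p2=false}.
          branch 1.1.2 (add !((p4 || p2) -> p3)):
            !((p4 || p2) -> p3): α-rule — add (p4 || p2), !p3.
            (p4 || p2): β-rule — branch into p4  //  p2.
              branch 1.1.2.1 (add p4):
                ○ open, literals {p3=false, p4=true}.
              branch 1.1.2.2 (add p2):
                ○ open, literals {p2=true, p3=false}.
      branch 1.2 (add !(p1 == (p3 || p6))):
        !(p1 == (p3 || p6)): β-rule — branch into p1, !(p3 || p6)  //  !p1, (p3 || p6).
          branch 1.2.1 (add p1, !(p3 || p6)):
            !(p3 || p6): α-rule — add !p3, !p6.
            ○ open, literals {p1=true, p3=false, p6=false}.
          branch 1.2.2 (add !p1, (p3 || p6)):
            (p3 || p6): β-rule — branch into p3  //  p6.
              branch 1.2.2.1 (add p3):
                ○ open, literals {p1=false, p3=true}.
              branch 1.2.2.2 (add p6):
                ○ open, literals {p1=false, p6=true}.
  branch 2 (add p4):
    ○ open, literals {p4=true}.
0 branches closed, 7 open.
Each open branch fixes some atoms; the unmentioned ones are free. Counting distinct full assignments: branch {p2=false} (p6, p5, p3, p1, p4) contributes 32 new; branch {p3=false, p4=true} (p6, p5, p1, p2) contributes 8 new; branch {p2=true, p3=false} (p6, p5, p1, p4) contributes 8 new; branch {p1=true, p3=false, p6=false} (p5, p2, p4) contributes 0 new; branch {p1=false, p3=true} (p6, p5, p2, p4) contributes 8 new; branch {p1=false, p6=true} (p5, p3, p2, p4) contributes 0 new; branch {p4=true} (p6, p5, p3, p1, p2) contributes 4 new. Total: 60.

60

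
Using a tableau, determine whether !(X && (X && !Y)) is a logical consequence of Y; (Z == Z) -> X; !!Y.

Initial set: {Y; ((Z == Z) -> X); !!Y; !!(X && (X && !Y))}.
!!Y: drop double negation, giving Y.
!!(X && (X && !Y)): α-rule — add X, (X && !Y).
(X && !Y): α-rule — add X, !Y.
× closes — contains both Y and !Y.
All 1 branch closes.
Every branch closed, so the premises entail the conclusion.

Yes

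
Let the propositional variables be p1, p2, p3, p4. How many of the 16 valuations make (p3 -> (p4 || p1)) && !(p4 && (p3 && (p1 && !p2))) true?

13

Initial set: {((p3 -> (p4 || p1)) && !(p4 && (p3 && (p1 && !p2))))}.
((p3 -> (p4 || p1)) && !(p4 && (p3 && (p1 && !p2)))): α-rule — add (p3 -> (p4 || p1)), !(p4 && (p3 && (p1 && !p2))).
(p3 -> (p4 || p1)): β-rule — branch into !p3  //  (p4 || p1).
  branch 1 (add !p3):
    !(p4 && (p3 && (p1 && !p2))): β-rule — branch into !p4  //  !(p3 && (p1 && !p2)).
      branch 1.1 (add !p4):
        ○ open, literals {p3=0, p4=0}.
      branch 1.2 (add !(p3 && (p1 && !p2))):
        !(p3 && (p1 && !p2)): β-rule — branch into !p3  //  !(p1 && !p2).
          branch 1.2.1 (add !p3):
            ○ open, literals {p3=0}.
          branch 1.2.2 (add !(p1 && !p2)):
            !(p1 && !p2): β-rule — branch into !p1  //  !!p2.
              branch 1.2.2.1 (add !p1):
                ○ open, literals {p1=0, p3=0}.
              branch 1.2.2.2 (add !!p2):
                ○ open, literals {p2=1, p3=0}.
  branch 2 (add (p4 || p1)):
    !(p4 && (p3 && (p1 && !p2))): β-rule — branch into !p4  //  !(p3 && (p1 && !p2)).
      branch 2.1 (add !p4):
        (p4 || p1): β-rule — branch into p4  //  p1.
          branch 2.1.1 (add p4):
            × closes — contains both p4 and !p4.
          branch 2.1.2 (add p1):
            ○ open, literals {p1=1, p4=0}.
      branch 2.2 (add !(p3 && (p1 && !p2))):
        (p4 || p1): β-rule — branch into p4  //  p1.
          branch 2.2.1 (add p4):
            !(p3 && (p1 && !p2)): β-rule — branch into !p3  //  !(p1 && !p2).
              branch 2.2.1.1 (add !p3):
                ○ open, literals {p3=0, p4=1}.
              branch 2.2.1.2 (add !(p1 && !p2)):
                !(p1 && !p2): β-rule — branch into !p1  //  !!p2.
                  branch 2.2.1.2.1 (add !p1):
                    ○ open, literals {p1=0, p4=1}.
                  branch 2.2.1.2.2 (add !!p2):
                    ○ open, literals {p2=1, p4=1}.
          branch 2.2.2 (add p1):
            !(p3 && (p1 && !p2)): β-rule — branch into !p3  //  !(p1 && !p2).
              branch 2.2.2.1 (add !p3):
                ○ open, literals {p1=1, p3=0}.
              branch 2.2.2.2 (add !(p1 && !p2)):
                !(p1 && !p2): β-rule — branch into !p1  //  !!p2.
                  branch 2.2.2.2.1 (add !p1):
                    × closes — contains both p1 and !p1.
                  branch 2.2.2.2.2 (add !!p2):
                    ○ open, literals {p1=1, p2=1}.
2 branches closed, 10 open.
Each open branch fixes some atoms; the unmentioned ones are free. Counting distinct full assignments: branch {p3=0, p4=0} (p1, p2) contributes 4 new; branch {p3=0} (p1, p2, p4) contributes 4 new; branch {p1=0, p3=0} (p2, p4) contributes 0 new; branch {p2=1, p3=0} (p1, p4) contributes 0 new; branch {p1=1, p4=0} (p2, p3) contributes 2 new; branch {p3=0, p4=1} (p1, p2) contributes 0 new; branch {p1=0, p4=1} (p2, p3) contributes 2 new; branch {p2=1, p4=1} (p1, p3) contributes 1 new; branch {p1=1, p3=0} (p2, p4) contributes 0 new; branch {p1=1, p2=1} (p3, p4) contributes 0 new. Total: 13.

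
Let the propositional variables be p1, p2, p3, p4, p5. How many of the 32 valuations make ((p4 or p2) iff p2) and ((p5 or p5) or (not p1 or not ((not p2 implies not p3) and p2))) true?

20

Initial set: {(((p4 or p2) iff p2) and ((p5 or p5) or (not p1 or not ((not p2 implies not p3) and p2))))}.
(((p4 or p2) iff p2) and ((p5 or p5) or (not p1 or not ((not p2 implies not p3) and p2)))): α-rule — add ((p4 or p2) iff p2), ((p5 or p5) or (not p1 or not ((not p2 implies not p3) and p2))).
((p4 or p2) iff p2): β-rule — branch into (p4 or p2), p2  //  not (p4 or p2), not p2.
  branch 1 (add (p4 or p2), p2):
    ((p5 or p5) or (not p1 or not ((not p2 implies not p3) and p2))): β-rule — branch into (p5 or p5)  //  (not p1 or not ((not p2 implies not p3) and p2)).
      branch 1.1 (add (p5 or p5)):
        (p4 or p2): β-rule — branch into p4  //  p2.
          branch 1.1.1 (add p4):
            (p5 or p5): β-rule — branch into p5  //  p5.
              branch 1.1.1.1 (add p5):
                ○ open, literals {p2=1, p4=1, p5=1}.
              branch 1.1.1.2 (add p5):
                ○ open, literals {p2=1, p4=1, p5=1}.
          branch 1.1.2 (add p2):
            (p5 or p5): β-rule — branch into p5  //  p5.
              branch 1.1.2.1 (add p5):
                ○ open, literals {p2=1, p5=1}.
              branch 1.1.2.2 (add p5):
                ○ open, literals {p2=1, p5=1}.
      branch 1.2 (add (not p1 or not ((not p2 implies not p3) and p2))):
        (p4 or p2): β-rule — branch into p4  //  p2.
          branch 1.2.1 (add p4):
            (not p1 or not ((not p2 implies not p3) and p2)): β-rule — branch into not p1  //  not ((not p2 implies not p3) and p2).
              branch 1.2.1.1 (add not p1):
                ○ open, literals {p1=0, p2=1, p4=1}.
              branch 1.2.1.2 (add not ((not p2 implies not p3) and p2)):
                not ((not p2 implies not p3) and p2): β-rule — branch into not (not p2 implies not p3)  //  not p2.
                  branch 1.2.1.2.1 (add not (not p2 implies not p3)):
                    not (not p2 implies not p3): α-rule — add not p2, not not p3.
                    × closes — contains both p2 and not p2.
                  branch 1.2.1.2.2 (add not p2):
                    × closes — contains both p2 and not p2.
          branch 1.2.2 (add p2):
            (not p1 or not ((not p2 implies not p3) and p2)): β-rule — branch into not p1  //  not ((not p2 implies not p3) and p2).
              branch 1.2.2.1 (add not p1):
                ○ open, literals {p1=0, p2=1}.
              branch 1.2.2.2 (add not ((not p2 implies not p3) and p2)):
                not ((not p2 implies not p3) and p2): β-rule — branch into not (not p2 implies not p3)  //  not p2.
                  branch 1.2.2.2.1 (add not (not p2 implies not p3)):
                    not (not p2 implies not p3): α-rule — add not p2, not not p3.
                    × closes — contains both p2 and not p2.
                  branch 1.2.2.2.2 (add not p2):
                    × closes — contains both p2 and not p2.
  branch 2 (add not (p4 or p2), not p2):
    not (p4 or p2): α-rule — add not p4, not p2.
    ((p5 or p5) or (not p1 or not ((not p2 implies not p3) and p2))): β-rule — branch into (p5 or p5)  //  (not p1 or not ((not p2 implies not p3) and p2)).
      branch 2.1 (add (p5 or p5)):
        (p5 or p5): β-rule — branch into p5  //  p5.
          branch 2.1.1 (add p5):
            ○ open, literals {p2=0, p4=0, p5=1}.
          branch 2.1.2 (add p5):
            ○ open, literals {p2=0, p4=0, p5=1}.
      branch 2.2 (add (not p1 or not ((not p2 implies not p3) and p2))):
        (not p1 or not ((not p2 implies not p3) and p2)): β-rule — branch into not p1  //  not ((not p2 implies not p3) and p2).
          branch 2.2.1 (add not p1):
            ○ open, literals {p1=0, p2=0, p4=0}.
          branch 2.2.2 (add not ((not p2 implies not p3) and p2)):
            not ((not p2 implies not p3) and p2): β-rule — branch into not (not p2 implies not p3)  //  not p2.
              branch 2.2.2.1 (add not (not p2 implies not p3)):
                not (not p2 implies not p3): α-rule — add not p2, not not p3.
                ○ open, literals {p2=0, p3=1, p4=0}.
              branch 2.2.2.2 (add not p2):
                ○ open, literals {p2=0, p4=0}.
4 branches closed, 11 open.
Each open branch fixes some atoms; the unmentioned ones are free. Counting distinct full assignments: branch {p2=1, p4=1, p5=1} (p1, p3) contributes 4 new; branch {p2=1, p4=1, p5=1} (p1, p3) contributes 0 new; branch {p2=1, p5=1} (p1, p3, p4) contributes 4 new; branch {p2=1, p5=1} (p1, p3, p4) contributes 0 new; branch {p1=0, p2=1, p4=1} (p3, p5) contributes 2 new; branch {p1=0, p2=1} (p3, p4, p5) contributes 2 new; branch {p2=0, p4=0, p5=1} (p1, p3) contributes 4 new; branch {p2=0, p4=0, p5=1} (p1, p3) contributes 0 new; branch {p1=0, p2=0, p4=0} (p3, p5) contributes 2 new; branch {p2=0, p3=1, p4=0} (p1, p5) contributes 1 new; branch {p2=0, p4=0} (p1, p3, p5) contributes 1 new. Total: 20.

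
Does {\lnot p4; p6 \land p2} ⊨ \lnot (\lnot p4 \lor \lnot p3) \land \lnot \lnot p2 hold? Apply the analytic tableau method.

No

Initial set: {T \lnot p4; T (p6 \land p2); F (\lnot (\lnot p4 \lor \lnot p3) \land \lnot \lnot p2)}.
T (p6 \land p2): α-rule — add T p6, T p2.
F (\lnot (\lnot p4 \lor \lnot p3) \land \lnot \lnot p2): β-rule — branch into F \lnot (\lnot p4 \lor \lnot p3)  //  F \lnot \lnot p2.
  branch 1 (add F \lnot (\lnot p4 \lor \lnot p3)):
    F \lnot (\lnot p4 \lor \lnot p3): β-rule — branch into T \lnot p4  //  T \lnot p3.
      branch 1.1 (add T \lnot p4):
        ○ open, literals {p2=true, p4=false, p6=true}.
      branch 1.2 (add T \lnot p3):
        ○ open, literals {p2=true, p3=false, p4=false, p6=true}.
  branch 2 (add F \lnot \lnot p2):
    F \lnot \lnot p2: drop double negation, giving F p2.
    × closes — contains both p2 and \lnot p2.
1 branch closed, 2 open.
An open branch gives a countermodel: p2=true, p4=false, p6=true (unmentioned atoms arbitrary); the premises hold there but the conclusion fails.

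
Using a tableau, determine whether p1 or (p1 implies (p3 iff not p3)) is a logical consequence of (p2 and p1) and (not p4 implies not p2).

Initial set: {T ((p2 and p1) and (not p4 implies not p2)); F (p1 or (p1 implies (p3 iff not p3)))}.
T ((p2 and p1) and (not p4 implies not p2)): α-rule — add T (p2 and p1), T (not p4 implies not p2).
F (p1 or (p1 implies (p3 iff not p3))): α-rule — add F p1, F (p1 implies (p3 iff not p3)).
T (p2 and p1): α-rule — add T p2, T p1.
× closes — contains both p1 and not p1.
All 1 branch closes.
Every branch closed, so the premises entail the conclusion.

Yes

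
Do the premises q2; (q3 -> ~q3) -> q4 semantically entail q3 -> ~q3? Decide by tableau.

No

Initial set: {q2; ((q3 -> ~q3) -> q4); ~(q3 -> ~q3)}.
~(q3 -> ~q3): α-rule — add q3, ~~q3.
((q3 -> ~q3) -> q4): β-rule — branch into ~(q3 -> ~q3)  //  q4.
  branch 1 (add ~(q3 -> ~q3)):
    ~(q3 -> ~q3): α-rule — add q3, ~~q3.
    ○ open, literals {q2=1, q3=1}.
  branch 2 (add q4):
    ○ open, literals {q2=1, q3=1, q4=1}.
0 branches closed, 2 open.
An open branch gives a countermodel: q2=1, q3=1 (unmentioned atoms arbitrary); the premises hold there but the conclusion fails.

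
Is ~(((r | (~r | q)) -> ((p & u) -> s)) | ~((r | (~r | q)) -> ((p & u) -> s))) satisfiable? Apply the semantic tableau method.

Initial set: {~(((r | (~r | q)) -> ((p & u) -> s)) | ~((r | (~r | q)) -> ((p & u) -> s)))}.
~(((r | (~r | q)) -> ((p & u) -> s)) | ~((r | (~r | q)) -> ((p & u) -> s))): α-rule — add ~((r | (~r | q)) -> ((p & u) -> s)), ~~((r | (~r | q)) -> ((p & u) -> s)).
~((r | (~r | q)) -> ((p & u) -> s)): α-rule — add (r | (~r | q)), ~((p & u) -> s).
~((p & u) -> s): α-rule — add (p & u), ~s.
(p & u): α-rule — add p, u.
~~((r | (~r | q)) -> ((p & u) -> s)): β-rule — branch into ~(r | (~r | q))  //  ((p & u) -> s).
  branch 1 (add ~(r | (~r | q))):
    ~(r | (~r | q)): α-rule — add ~r, ~(~r | q).
    ~(~r | q): α-rule — add ~~r, ~q.
    × closes — contains both r and ~r.
  branch 2 (add ((p & u) -> s)):
    (r | (~r | q)): β-rule — branch into r  //  (~r | q).
      branch 2.1 (add r):
        ((p & u) -> s): β-rule — branch into ~(p & u)  //  s.
          branch 2.1.1 (add ~(p & u)):
            ~(p & u): β-rule — branch into ~p  //  ~u.
              branch 2.1.1.1 (add ~p):
                × closes — contains both p and ~p.
              branch 2.1.1.2 (add ~u):
                × closes — contains both u and ~u.
          branch 2.1.2 (add s):
            × closes — contains both s and ~s.
      branch 2.2 (add (~r | q)):
        ((p & u) -> s): β-rule — branch into ~(p & u)  //  s.
          branch 2.2.1 (add ~(p & u)):
            (~r | q): β-rule — branch into ~r  //  q.
              branch 2.2.1.1 (add ~r):
                ~(p & u): β-rule — branch into ~p  //  ~u.
                  branch 2.2.1.1.1 (add ~p):
                    × closes — contains both p and ~p.
                  branch 2.2.1.1.2 (add ~u):
                    × closes — contains both u and ~u.
              branch 2.2.1.2 (add q):
                ~(p & u): β-rule — branch into ~p  //  ~u.
                  branch 2.2.1.2.1 (add ~p):
                    × closes — contains both p and ~p.
                  branch 2.2.1.2.2 (add ~u):
                    × closes — contains both u and ~u.
          branch 2.2.2 (add s):
            × closes — contains both s and ~s.
All 9 branches close.
Every branch closed; the formula is unsatisfiable.

Unsatisfiable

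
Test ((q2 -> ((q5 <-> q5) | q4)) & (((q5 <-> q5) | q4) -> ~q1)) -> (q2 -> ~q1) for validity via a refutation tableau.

Valid

Assume the negation and expand:
Initial set: {~(((q2 -> ((q5 <-> q5) | q4)) & (((q5 <-> q5) | q4) -> ~q1)) -> (q2 -> ~q1))}.
~(((q2 -> ((q5 <-> q5) | q4)) & (((q5 <-> q5) | q4) -> ~q1)) -> (q2 -> ~q1)): α-rule — add ((q2 -> ((q5 <-> q5) | q4)) & (((q5 <-> q5) | q4) -> ~q1)), ~(q2 -> ~q1).
((q2 -> ((q5 <-> q5) | q4)) & (((q5 <-> q5) | q4) -> ~q1)): α-rule — add (q2 -> ((q5 <-> q5) | q4)), (((q5 <-> q5) | q4) -> ~q1).
~(q2 -> ~q1): α-rule — add q2, ~~q1.
(q2 -> ((q5 <-> q5) | q4)): β-rule — branch into ~q2  //  ((q5 <-> q5) | q4).
  branch 1 (add ~q2):
    × closes — contains both q2 and ~q2.
  branch 2 (add ((q5 <-> q5) | q4)):
    (((q5 <-> q5) | q4) -> ~q1): β-rule — branch into ~((q5 <-> q5) | q4)  //  ~q1.
      branch 2.1 (add ~((q5 <-> q5) | q4)):
        ~((q5 <-> q5) | q4): α-rule — add ~(q5 <-> q5), ~q4.
        ((q5 <-> q5) | q4): β-rule — branch into (q5 <-> q5)  //  q4.
          branch 2.1.1 (add (q5 <-> q5)):
            ~(q5 <-> q5): β-rule — branch into q5, ~q5  //  ~q5, q5.
              branch 2.1.1.1 (add q5, ~q5):
                × closes — contains both q5 and ~q5.
              branch 2.1.1.2 (add ~q5, q5):
                × closes — contains both q5 and ~q5.
          branch 2.1.2 (add q4):
            × closes — contains both q4 and ~q4.
      branch 2.2 (add ~q1):
        × closes — contains both q1 and ~q1.
All 5 branches close.
Every branch closed, so the negation is unsatisfiable and the formula is valid.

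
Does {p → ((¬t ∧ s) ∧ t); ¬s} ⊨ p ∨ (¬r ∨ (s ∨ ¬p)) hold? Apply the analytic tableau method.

Initial set: {(p → ((¬t ∧ s) ∧ t)); ¬s; ¬(p ∨ (¬r ∨ (s ∨ ¬p)))}.
¬(p ∨ (¬r ∨ (s ∨ ¬p))): α-rule — add ¬p, ¬(¬r ∨ (s ∨ ¬p)).
¬(¬r ∨ (s ∨ ¬p)): α-rule — add ¬¬r, ¬(s ∨ ¬p).
¬(s ∨ ¬p): α-rule — add ¬s, ¬¬p.
× closes — contains both p and ¬p.
All 1 branch closes.
Every branch closed, so the premises entail the conclusion.

Yes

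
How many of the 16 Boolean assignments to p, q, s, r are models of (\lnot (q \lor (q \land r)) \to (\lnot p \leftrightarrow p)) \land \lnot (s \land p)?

6

Initial set: {((\lnot (q \lor (q \land r)) \to (\lnot p \leftrightarrow p)) \land \lnot (s \land p))}.
((\lnot (q \lor (q \land r)) \to (\lnot p \leftrightarrow p)) \land \lnot (s \land p)): α-rule — add (\lnot (q \lor (q \land r)) \to (\lnot p \leftrightarrow p)), \lnot (s \land p).
(\lnot (q \lor (q \land r)) \to (\lnot p \leftrightarrow p)): β-rule — branch into \lnot \lnot (q \lor (q \land r))  //  (\lnot p \leftrightarrow p).
  branch 1 (add \lnot \lnot (q \lor (q \land r))):
    \lnot (s \land p): β-rule — branch into \lnot s  //  \lnot p.
      branch 1.1 (add \lnot s):
        \lnot \lnot (q \lor (q \land r)): β-rule — branch into q  //  (q \land r).
          branch 1.1.1 (add q):
            ○ open, literals {q=1, s=0}.
          branch 1.1.2 (add (q \land r)):
            (q \land r): α-rule — add q, r.
            ○ open, literals {q=1, r=1, s=0}.
      branch 1.2 (add \lnot p):
        \lnot \lnot (q \lor (q \land r)): β-rule — branch into q  //  (q \land r).
          branch 1.2.1 (add q):
            ○ open, literals {p=0, q=1}.
          branch 1.2.2 (add (q \land r)):
            (q \land r): α-rule — add q, r.
            ○ open, literals {p=0, q=1, r=1}.
  branch 2 (add (\lnot p \leftrightarrow p)):
    \lnot (s \land p): β-rule — branch into \lnot s  //  \lnot p.
      branch 2.1 (add \lnot s):
        (\lnot p \leftrightarrow p): β-rule — branch into \lnot p, p  //  \lnot \lnot p, \lnot p.
          branch 2.1.1 (add \lnot p, p):
            × closes — contains both p and \lnot p.
          branch 2.1.2 (add \lnot \lnot p, \lnot p):
            × closes — contains both p and \lnot p.
      branch 2.2 (add \lnot p):
        (\lnot p \leftrightarrow p): β-rule — branch into \lnot p, p  //  \lnot \lnot p, \lnot p.
          branch 2.2.1 (add \lnot p, p):
            × closes — contains both p and \lnot p.
          branch 2.2.2 (add \lnot \lnot p, \lnot p):
            × closes — contains both p and \lnot p.
4 branches closed, 4 open.
Each open branch fixes some atoms; the unmentioned ones are free. Counting distinct full assignments: branch {q=1, s=0} (p, r) contributes 4 new; branch {q=1, r=1, s=0} (p) contributes 0 new; branch {p=0, q=1} (s, r) contributes 2 new; branch {p=0, q=1, r=1} (s) contributes 0 new. Total: 6.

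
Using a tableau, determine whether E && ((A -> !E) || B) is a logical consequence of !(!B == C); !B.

Initial set: {!(!B == C); !B; !(E && ((A -> !E) || B))}.
!(!B == C): β-rule — branch into !B, !C  //  !!B, C.
  branch 1 (add !B, !C):
    !(E && ((A -> !E) || B)): β-rule — branch into !E  //  !((A -> !E) || B).
      branch 1.1 (add !E):
        ○ open, literals {B=0, C=0, E=0}.
      branch 1.2 (add !((A -> !E) || B)):
        !((A -> !E) || B): α-rule — add !(A -> !E), !B.
        !(A -> !E): α-rule — add A, !!E.
        ○ open, literals {A=1, B=0, C=0, E=1}.
  branch 2 (add !!B, C):
    × closes — contains both B and !B.
1 branch closed, 2 open.
An open branch gives a countermodel: B=0, C=0, E=0 (unmentioned atoms arbitrary); the premises hold there but the conclusion fails.

No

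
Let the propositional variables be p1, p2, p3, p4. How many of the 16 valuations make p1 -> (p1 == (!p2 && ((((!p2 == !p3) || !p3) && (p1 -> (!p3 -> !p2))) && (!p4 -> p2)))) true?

Initial set: {T (p1 -> (p1 == (!p2 && ((((!p2 == !p3) || !p3) && (p1 -> (!p3 -> !p2))) && (!p4 -> p2)))))}.
T (p1 -> (p1 == (!p2 && ((((!p2 == !p3) || !p3) && (p1 -> (!p3 -> !p2))) && (!p4 -> p2))))): β-rule — branch into F p1  //  T (p1 == (!p2 && ((((!p2 == !p3) || !p3) && (p1 -> (!p3 -> !p2))) && (!p4 -> p2)))).
  branch 1 (add F p1):
    ○ open, literals {p1=0}.
  branch 2 (add T (p1 == (!p2 && ((((!p2 == !p3) || !p3) && (p1 -> (!p3 -> !p2))) && (!p4 -> p2))))):
    T (p1 == (!p2 && ((((!p2 == !p3) || !p3) && (p1 -> (!p3 -> !p2))) && (!p4 -> p2)))): β-rule — branch into T p1, T (!p2 && ((((!p2 == !p3) || !p3) && (p1 -> (!p3 -> !p2))) && (!p4 -> p2)))  //  F p1, F (!p2 && ((((!p2 == !p3) || !p3) && (p1 -> (!p3 -> !p2))) && (!p4 -> p2))).
      branch 2.1 (add T p1, T (!p2 && ((((!p2 == !p3) || !p3) && (p1 -> (!p3 -> !p2))) && (!p4 -> p2)))):
        T (!p2 && ((((!p2 == !p3) || !p3) && (p1 -> (!p3 -> !p2))) && (!p4 -> p2))): α-rule — add T !p2, T ((((!p2 == !p3) || !p3) && (p1 -> (!p3 -> !p2))) && (!p4 -> p2)).
        T ((((!p2 == !p3) || !p3) && (p1 -> (!p3 -> !p2))) && (!p4 -> p2)): α-rule — add T (((!p2 == !p3) || !p3) && (p1 -> (!p3 -> !p2))), T (!p4 -> p2).
        T (((!p2 == !p3) || !p3) && (p1 -> (!p3 -> !p2))): α-rule — add T ((!p2 == !p3) || !p3), T (p1 -> (!p3 -> !p2)).
        T (!p4 -> p2): β-rule — branch into F !p4  //  T p2.
          branch 2.1.1 (add F !p4):
            T ((!p2 == !p3) || !p3): β-rule — branch into T (!p2 == !p3)  //  T !p3.
              branch 2.1.1.1 (add T (!p2 == !p3)):
                T (p1 -> (!p3 -> !p2)): β-rule — branch into F p1  //  T (!p3 -> !p2).
                  branch 2.1.1.1.1 (add F p1):
                    × closes — contains both p1 and !p1.
                  branch 2.1.1.1.2 (add T (!p3 -> !p2)):
                    T (!p2 == !p3): β-rule — branch into T !p2, T !p3  //  F !p2, F !p3.
                      branch 2.1.1.1.2.1 (add T !p2, T !p3):
                        T (!p3 -> !p2): β-rule — branch into F !p3  //  T !p2.
                          branch 2.1.1.1.2.1.1 (add F !p3):
                            × closes — contains both p3 and !p3.
                          branch 2.1.1.1.2.1.2 (add T !p2):
                            ○ open, literals {p1=1, p2=0, p3=0, p4=1}.
                      branch 2.1.1.1.2.2 (add F !p2, F !p3):
                        × closes — contains both p2 and !p2.
              branch 2.1.1.2 (add T !p3):
                T (p1 -> (!p3 -> !p2)): β-rule — branch into F p1  //  T (!p3 -> !p2).
                  branch 2.1.1.2.1 (add F p1):
                    × closes — contains both p1 and !p1.
                  branch 2.1.1.2.2 (add T (!p3 -> !p2)):
                    T (!p3 -> !p2): β-rule — branch into F !p3  //  T !p2.
                      branch 2.1.1.2.2.1 (add F !p3):
                        × closes — contains both p3 and !p3.
                      branch 2.1.1.2.2.2 (add T !p2):
                        ○ open, literals {p1=1, p2=0, p3=0, p4=1}.
          branch 2.1.2 (add T p2):
            × closes — contains both p2 and !p2.
      branch 2.2 (add F p1, F (!p2 && ((((!p2 == !p3) || !p3) && (p1 -> (!p3 -> !p2))) && (!p4 -> p2)))):
        F (!p2 && ((((!p2 == !p3) || !p3) && (p1 -> (!p3 -> !p2))) && (!p4 -> p2))): β-rule — branch into F !p2  //  F ((((!p2 == !p3) || !p3) && (p1 -> (!p3 -> !p2))) && (!p4 -> p2)).
          branch 2.2.1 (add F !p2):
            ○ open, literals {p1=0, p2=1}.
          branch 2.2.2 (add F ((((!p2 == !p3) || !p3) && (p1 -> (!p3 -> !p2))) && (!p4 -> p2))):
            F ((((!p2 == !p3) || !p3) && (p1 -> (!p3 -> !p2))) && (!p4 -> p2)): β-rule — branch into F (((!p2 == !p3) || !p3) && (p1 -> (!p3 -> !p2)))  //  F (!p4 -> p2).
              branch 2.2.2.1 (add F (((!p2 == !p3) || !p3) && (p1 -> (!p3 -> !p2)))):
                F (((!p2 == !p3) || !p3) && (p1 -> (!p3 -> !p2))): β-rule — branch into F ((!p2 == !p3) || !p3)  //  F (p1 -> (!p3 -> !p2)).
                  branch 2.2.2.1.1 (add F ((!p2 == !p3) || !p3)):
                    F ((!p2 == !p3) || !p3): α-rule — add F (!p2 == !p3), F !p3.
                    F (!p2 == !p3): β-rule — branch into T !p2, F !p3  //  F !p2, T !p3.
                      branch 2.2.2.1.1.1 (add T !p2, F !p3):
                        ○ open, literals {p1=0, p2=0, p3=1}.
                      branch 2.2.2.1.1.2 (add F !p2, T !p3):
                        × closes — contains both p3 and !p3.
                  branch 2.2.2.1.2 (add F (p1 -> (!p3 -> !p2))):
                    F (p1 -> (!p3 -> !p2)): α-rule — add T p1, F (!p3 -> !p2).
                    × closes — contains both p1 and !p1.
              branch 2.2.2.2 (add F (!p4 -> p2)):
                F (!p4 -> p2): α-rule — add T !p4, F p2.
                ○ open, literals {p1=0, p2=0, p4=0}.
8 branches closed, 6 open.
Each open branch fixes some atoms; the unmentioned ones are free. Counting distinct full assignments: branch {p1=0} (p2, p3, p4) contributes 8 new; branch {p1=1, p2=0, p3=0, p4=1} (none free) contributes 1 new; branch {p1=1, p2=0, p3=0, p4=1} (none free) contributes 0 new; branch {p1=0, p2=1} (p3, p4) contributes 0 new; branch {p1=0, p2=0, p3=1} (p4) contributes 0 new; branch {p1=0, p2=0, p4=0} (p3) contributes 0 new. Total: 9.

9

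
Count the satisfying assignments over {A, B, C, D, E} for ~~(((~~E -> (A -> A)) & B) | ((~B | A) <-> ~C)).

Initial set: {~~(((~~E -> (A -> A)) & B) | ((~B | A) <-> ~C))}.
~~(((~~E -> (A -> A)) & B) | ((~B | A) <-> ~C)): drop double negation, giving (((~~E -> (A -> A)) & B) | ((~B | A) <-> ~C)).
(((~~E -> (A -> A)) & B) | ((~B | A) <-> ~C)): β-rule — branch into ((~~E -> (A -> A)) & B)  //  ((~B | A) <-> ~C).
  branch 1 (add ((~~E -> (A -> A)) & B)):
    ((~~E -> (A -> A)) & B): α-rule — add (~~E -> (A -> A)), B.
    (~~E -> (A -> A)): β-rule — branch into ~~~E  //  (A -> A).
      branch 1.1 (add ~~~E):
        ~~~E: drop double negation, giving ~E.
        ○ open, literals {B=T, E=F}.
      branch 1.2 (add (A -> A)):
        (A -> A): β-rule — branch into ~A  //  A.
          branch 1.2.1 (add ~A):
            ○ open, literals {A=F, B=T}.
          branch 1.2.2 (add A):
            ○ open, literals {A=T, B=T}.
  branch 2 (add ((~B | A) <-> ~C)):
    ((~B | A) <-> ~C): β-rule — branch into (~B | A), ~C  //  ~(~B | A), ~~C.
      branch 2.1 (add (~B | A), ~C):
        (~B | A): β-rule — branch into ~B  //  A.
          branch 2.1.1 (add ~B):
            ○ open, literals {B=F, C=F}.
          branch 2.1.2 (add A):
            ○ open, literals {A=T, C=F}.
      branch 2.2 (add ~(~B | A), ~~C):
        ~(~B | A): α-rule — add ~~B, ~A.
        ○ open, literals {A=F, B=T, C=T}.
0 branches closed, 6 open.
Each open branch fixes some atoms; the unmentioned ones are free. Counting distinct full assignments: branch {B=T, E=F} (A, C, D) contributes 8 new; branch {A=F, B=T} (C, D, E) contributes 4 new; branch {A=T, B=T} (C, D, E) contributes 4 new; branch {B=F, C=F} (A, D, E) contributes 8 new; branch {A=T, C=F} (B, D, E) contributes 0 new; branch {A=F, B=T, C=T} (D, E) contributes 0 new. Total: 24.

24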